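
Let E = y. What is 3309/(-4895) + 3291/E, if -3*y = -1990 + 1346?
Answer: 46197339/3152380 ≈ 14.655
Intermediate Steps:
y = 644/3 (y = -(-1990 + 1346)/3 = -⅓*(-644) = 644/3 ≈ 214.67)
E = 644/3 ≈ 214.67
3309/(-4895) + 3291/E = 3309/(-4895) + 3291/(644/3) = 3309*(-1/4895) + 3291*(3/644) = -3309/4895 + 9873/644 = 46197339/3152380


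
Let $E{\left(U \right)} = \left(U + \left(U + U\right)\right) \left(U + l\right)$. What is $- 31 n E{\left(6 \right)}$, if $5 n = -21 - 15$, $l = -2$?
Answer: $\frac{80352}{5} \approx 16070.0$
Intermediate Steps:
$E{\left(U \right)} = 3 U \left(-2 + U\right)$ ($E{\left(U \right)} = \left(U + \left(U + U\right)\right) \left(U - 2\right) = \left(U + 2 U\right) \left(-2 + U\right) = 3 U \left(-2 + U\right)$)
$n = - \frac{36}{5}$ ($n = \frac{-21 - 15}{5} = \frac{1}{5} \left(-36\right) = - \frac{36}{5} \approx -7.2$)
$- 31 n E{\left(6 \right)} = \left(-31\right) \left(- \frac{36}{5}\right) 3 \cdot 6 \left(-2 + 6\right) = \frac{1116 \cdot 3 \cdot 6 \cdot 4}{5} = \frac{1116}{5} \cdot 72 = \frac{80352}{5}$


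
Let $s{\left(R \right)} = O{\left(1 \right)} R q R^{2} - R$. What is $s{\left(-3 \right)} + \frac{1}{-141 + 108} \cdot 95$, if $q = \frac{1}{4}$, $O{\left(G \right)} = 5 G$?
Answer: $- \frac{4439}{132} \approx -33.629$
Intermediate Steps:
$q = \frac{1}{4} \approx 0.25$
$s{\left(R \right)} = - R + \frac{5 R^{3}}{4}$ ($s{\left(R \right)} = 5 \cdot 1 R \frac{R^{2}}{4} - R = 5 R \frac{R^{2}}{4} - R = \frac{5 R^{3}}{4} - R = - R + \frac{5 R^{3}}{4}$)
$s{\left(-3 \right)} + \frac{1}{-141 + 108} \cdot 95 = \left(\left(-1\right) \left(-3\right) + \frac{5 \left(-3\right)^{3}}{4}\right) + \frac{1}{-141 + 108} \cdot 95 = \left(3 + \frac{5}{4} \left(-27\right)\right) + \frac{1}{-33} \cdot 95 = \left(3 - \frac{135}{4}\right) - \frac{95}{33} = - \frac{123}{4} - \frac{95}{33} = - \frac{4439}{132}$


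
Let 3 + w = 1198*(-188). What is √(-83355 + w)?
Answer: I*√308582 ≈ 555.5*I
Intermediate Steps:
w = -225227 (w = -3 + 1198*(-188) = -3 - 225224 = -225227)
√(-83355 + w) = √(-83355 - 225227) = √(-308582) = I*√308582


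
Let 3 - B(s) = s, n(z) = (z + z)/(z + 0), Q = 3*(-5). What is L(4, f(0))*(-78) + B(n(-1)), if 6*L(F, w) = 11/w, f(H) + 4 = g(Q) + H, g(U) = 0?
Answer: 147/4 ≈ 36.750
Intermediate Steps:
Q = -15
n(z) = 2 (n(z) = (2*z)/z = 2)
B(s) = 3 - s
f(H) = -4 + H (f(H) = -4 + (0 + H) = -4 + H)
L(F, w) = 11/(6*w) (L(F, w) = (11/w)/6 = 11/(6*w))
L(4, f(0))*(-78) + B(n(-1)) = (11/(6*(-4 + 0)))*(-78) + (3 - 1*2) = ((11/6)/(-4))*(-78) + (3 - 2) = ((11/6)*(-¼))*(-78) + 1 = -11/24*(-78) + 1 = 143/4 + 1 = 147/4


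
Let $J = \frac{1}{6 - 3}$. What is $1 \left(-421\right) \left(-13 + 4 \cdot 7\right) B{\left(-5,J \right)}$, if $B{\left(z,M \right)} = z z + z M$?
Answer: $-147350$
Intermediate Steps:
$J = \frac{1}{3}$ ($J = \frac{1}{6 - 3} = \frac{1}{3} \approx 0.33333$)
$B{\left(z,M \right)} = z^{2} + M z$
$1 \left(-421\right) \left(-13 + 4 \cdot 7\right) B{\left(-5,J \right)} = 1 \left(-421\right) \left(-13 + 4 \cdot 7\right) \left(- 5 \left(\frac{1}{3} - 5\right)\right) = - 421 \left(-13 + 28\right) \left(\left(-5\right) \left(- \frac{14}{3}\right)\right) = - 421 \cdot 15 \cdot \frac{70}{3} = \left(-421\right) 350 = -147350$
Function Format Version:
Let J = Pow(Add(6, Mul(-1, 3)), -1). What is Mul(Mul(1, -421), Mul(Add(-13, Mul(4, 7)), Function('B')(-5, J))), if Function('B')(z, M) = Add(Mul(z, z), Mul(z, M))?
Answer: -147350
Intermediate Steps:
J = Rational(1, 3) (J = Pow(Add(6, -3), -1) = Pow(3, -1) = Rational(1, 3) ≈ 0.33333)
Function('B')(z, M) = Add(Pow(z, 2), Mul(M, z))
Mul(Mul(1, -421), Mul(Add(-13, Mul(4, 7)), Function('B')(-5, J))) = Mul(Mul(1, -421), Mul(Add(-13, Mul(4, 7)), Mul(-5, Add(Rational(1, 3), -5)))) = Mul(-421, Mul(Add(-13, 28), Mul(-5, Rational(-14, 3)))) = Mul(-421, Mul(15, Rational(70, 3))) = Mul(-421, 350) = -147350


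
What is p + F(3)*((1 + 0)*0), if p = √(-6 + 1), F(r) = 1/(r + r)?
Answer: I*√5 ≈ 2.2361*I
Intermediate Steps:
F(r) = 1/(2*r)
p = I*√5 (p = √(-5) = I*√5 ≈ 2.2361*I)
p + F(3)*((1 + 0)*0) = I*√5 + ((½)/3)*((1 + 0)*0) = I*√5 + ((½)*(⅓))*(1*0) = I*√5 + (⅙)*0 = I*√5 + 0 = I*√5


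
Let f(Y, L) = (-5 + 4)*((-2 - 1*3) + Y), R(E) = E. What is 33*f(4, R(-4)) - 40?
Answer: -7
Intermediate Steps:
f(Y, L) = 5 - Y (f(Y, L) = -((-2 - 3) + Y) = -(-5 + Y) = 5 - Y)
33*f(4, R(-4)) - 40 = 33*(5 - 1*4) - 40 = 33*(5 - 4) - 40 = 33*1 - 40 = 33 - 40 = -7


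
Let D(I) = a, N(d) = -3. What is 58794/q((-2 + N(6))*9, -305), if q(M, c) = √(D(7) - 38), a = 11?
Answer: -19598*I*√3/3 ≈ -11315.0*I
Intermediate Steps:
D(I) = 11
q(M, c) = 3*I*√3 (q(M, c) = √(11 - 38) = √(-27) = 3*I*√3)
58794/q((-2 + N(6))*9, -305) = 58794/((3*I*√3)) = 58794*(-I*√3/9) = -19598*I*√3/3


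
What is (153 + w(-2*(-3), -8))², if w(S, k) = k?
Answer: 21025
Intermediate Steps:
(153 + w(-2*(-3), -8))² = (153 - 8)² = 145² = 21025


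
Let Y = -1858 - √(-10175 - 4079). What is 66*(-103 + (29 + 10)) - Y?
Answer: -2366 + I*√14254 ≈ -2366.0 + 119.39*I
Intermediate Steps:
Y = -1858 - I*√14254 (Y = -1858 - √(-14254) = -1858 - I*√14254 ≈ -1858.0 - 119.39*I)
66*(-103 + (29 + 10)) - Y = 66*(-103 + (29 + 10)) - (-1858 - I*√14254) = 66*(-103 + 39) + (1858 + I*√14254) = 66*(-64) + (1858 + I*√14254) = -4224 + (1858 + I*√14254) = -2366 + I*√14254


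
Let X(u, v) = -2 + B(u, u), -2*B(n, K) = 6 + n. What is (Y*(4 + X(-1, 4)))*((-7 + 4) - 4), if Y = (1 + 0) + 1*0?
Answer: 7/2 ≈ 3.5000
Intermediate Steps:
B(n, K) = -3 - n/2 (B(n, K) = -(6 + n)/2 = -3 - n/2)
X(u, v) = -5 - u/2 (X(u, v) = -2 + (-3 - u/2) = -5 - u/2)
Y = 1 (Y = 1 + 0 = 1)
(Y*(4 + X(-1, 4)))*((-7 + 4) - 4) = (1*(4 + (-5 - 1/2*(-1))))*((-7 + 4) - 4) = (1*(4 + (-5 + 1/2)))*(-3 - 4) = (1*(4 - 9/2))*(-7) = (1*(-1/2))*(-7) = -1/2*(-7) = 7/2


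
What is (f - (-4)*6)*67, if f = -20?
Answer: 268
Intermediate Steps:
(f - (-4)*6)*67 = (-20 - (-4)*6)*67 = (-20 - 1*(-24))*67 = (-20 + 24)*67 = 4*67 = 268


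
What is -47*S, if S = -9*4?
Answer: 1692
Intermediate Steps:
S = -36
-47*S = -47*(-36) = 1692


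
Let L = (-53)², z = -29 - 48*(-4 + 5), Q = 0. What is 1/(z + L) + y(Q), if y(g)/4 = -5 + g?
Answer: -54639/2732 ≈ -20.000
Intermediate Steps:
y(g) = -20 + 4*g (y(g) = 4*(-5 + g) = -20 + 4*g)
z = -77 (z = -29 - 48 = -77)
L = 2809
1/(z + L) + y(Q) = 1/(-77 + 2809) + (-20 + 4*0) = 1/2732 + (-20 + 0) = 1/2732 - 20 = -54639/2732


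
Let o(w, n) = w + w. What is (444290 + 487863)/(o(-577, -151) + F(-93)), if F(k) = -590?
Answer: -932153/1744 ≈ -534.49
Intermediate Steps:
o(w, n) = 2*w
(444290 + 487863)/(o(-577, -151) + F(-93)) = (444290 + 487863)/(2*(-577) - 590) = 932153/(-1154 - 590) = 932153/(-1744) = 932153*(-1/1744) = -932153/1744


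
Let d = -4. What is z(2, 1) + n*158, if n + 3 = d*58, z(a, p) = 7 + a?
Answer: -37121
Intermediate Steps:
n = -235 (n = -3 - 4*58 = -3 - 232 = -235)
z(2, 1) + n*158 = (7 + 2) - 235*158 = 9 - 37130 = -37121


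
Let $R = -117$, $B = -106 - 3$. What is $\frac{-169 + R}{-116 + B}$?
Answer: $\frac{286}{225} \approx 1.2711$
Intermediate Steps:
$B = -109$ ($B = -106 - 3 = -109$)
$\frac{-169 + R}{-116 + B} = \frac{-169 - 117}{-116 - 109} = - \frac{286}{-225} = \left(-286\right) \left(- \frac{1}{225}\right) = \frac{286}{225}$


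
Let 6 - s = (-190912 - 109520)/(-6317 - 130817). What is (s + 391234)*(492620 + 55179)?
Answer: 14695257542896336/68567 ≈ 2.1432e+11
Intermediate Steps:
s = 261186/68567 (s = 6 - (-190912 - 109520)/(-6317 - 130817) = 6 - (-300432)/(-137134) = 6 - (-300432)*(-1)/137134 = 6 - 1*150216/68567 = 6 - 150216/68567 = 261186/68567 ≈ 3.8092)
(s + 391234)*(492620 + 55179) = (261186/68567 + 391234)*(492620 + 55179) = (26826002864/68567)*547799 = 14695257542896336/68567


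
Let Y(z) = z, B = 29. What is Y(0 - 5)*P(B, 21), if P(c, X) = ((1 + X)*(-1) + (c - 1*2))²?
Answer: -125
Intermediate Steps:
P(c, X) = (-3 + c - X)² (P(c, X) = ((-1 - X) + (c - 2))² = ((-1 - X) + (-2 + c))² = (-3 + c - X)²)
Y(0 - 5)*P(B, 21) = (0 - 5)*(3 + 21 - 1*29)² = -5*(3 + 21 - 29)² = -5*(-5)² = -5*25 = -125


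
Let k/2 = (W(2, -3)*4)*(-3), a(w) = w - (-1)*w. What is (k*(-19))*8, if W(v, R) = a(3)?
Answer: 21888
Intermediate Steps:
a(w) = 2*w (a(w) = w + w = 2*w)
W(v, R) = 6 (W(v, R) = 2*3 = 6)
k = -144 (k = 2*((6*4)*(-3)) = 2*(24*(-3)) = 2*(-72) = -144)
(k*(-19))*8 = -144*(-19)*8 = 2736*8 = 21888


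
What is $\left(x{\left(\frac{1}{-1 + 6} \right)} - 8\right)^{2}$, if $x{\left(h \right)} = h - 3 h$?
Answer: $\frac{1764}{25} \approx 70.56$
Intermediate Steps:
$x{\left(h \right)} = - 2 h$
$\left(x{\left(\frac{1}{-1 + 6} \right)} - 8\right)^{2} = \left(- \frac{2}{-1 + 6} - 8\right)^{2} = \left(- \frac{2}{5} - 8\right)^{2} = \left(- \frac{42}{5}\right)^{2} = \frac{1764}{25}$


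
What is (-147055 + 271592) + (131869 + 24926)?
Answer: 281332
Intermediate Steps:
(-147055 + 271592) + (131869 + 24926) = 124537 + 156795 = 281332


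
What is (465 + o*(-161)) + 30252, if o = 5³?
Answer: 10592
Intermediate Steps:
o = 125
(465 + o*(-161)) + 30252 = (465 + 125*(-161)) + 30252 = (465 - 20125) + 30252 = -19660 + 30252 = 10592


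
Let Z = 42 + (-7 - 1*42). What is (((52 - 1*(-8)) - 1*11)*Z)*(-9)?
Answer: 3087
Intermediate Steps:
Z = -7 (Z = 42 + (-7 - 42) = 42 - 49 = -7)
(((52 - 1*(-8)) - 1*11)*Z)*(-9) = (((52 - 1*(-8)) - 1*11)*(-7))*(-9) = (((52 + 8) - 11)*(-7))*(-9) = ((60 - 11)*(-7))*(-9) = (49*(-7))*(-9) = -343*(-9) = 3087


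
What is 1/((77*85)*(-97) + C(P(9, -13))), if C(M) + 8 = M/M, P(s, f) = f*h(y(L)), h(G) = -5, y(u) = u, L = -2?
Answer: -1/634872 ≈ -1.5751e-6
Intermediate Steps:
P(s, f) = -5*f (P(s, f) = f*(-5) = -5*f)
C(M) = -7 (C(M) = -8 + M/M = -8 + 1 = -7)
1/((77*85)*(-97) + C(P(9, -13))) = 1/((77*85)*(-97) - 7) = 1/(6545*(-97) - 7) = 1/(-634865 - 7) = 1/(-634872) = -1/634872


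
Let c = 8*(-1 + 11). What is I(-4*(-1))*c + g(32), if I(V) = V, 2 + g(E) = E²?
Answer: 1342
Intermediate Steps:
g(E) = -2 + E²
c = 80 (c = 8*10 = 80)
I(-4*(-1))*c + g(32) = -4*(-1)*80 + (-2 + 32²) = 4*80 + (-2 + 1024) = 320 + 1022 = 1342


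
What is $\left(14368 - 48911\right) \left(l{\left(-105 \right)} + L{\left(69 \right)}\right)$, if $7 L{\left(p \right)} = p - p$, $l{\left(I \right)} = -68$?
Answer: $2348924$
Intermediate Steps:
$L{\left(p \right)} = 0$ ($L{\left(p \right)} = \frac{p - p}{7} = \frac{1}{7} \cdot 0 = 0$)
$\left(14368 - 48911\right) \left(l{\left(-105 \right)} + L{\left(69 \right)}\right) = \left(14368 - 48911\right) \left(-68 + 0\right) = \left(-34543\right) \left(-68\right) = 2348924$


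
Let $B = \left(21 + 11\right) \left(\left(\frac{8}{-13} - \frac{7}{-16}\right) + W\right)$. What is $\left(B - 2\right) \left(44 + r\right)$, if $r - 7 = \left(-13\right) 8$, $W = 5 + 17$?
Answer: $- \frac{479756}{13} \approx -36904.0$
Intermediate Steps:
$W = 22$
$r = -97$ ($r = 7 - 104 = -97$)
$B = \frac{9078}{13}$ ($B = \left(21 + 11\right) \left(\left(\frac{8}{-13} - \frac{7}{-16}\right) + 22\right) = 32 \left(\left(8 \left(- \frac{1}{13}\right) - - \frac{7}{16}\right) + 22\right) = 32 \left(\left(- \frac{8}{13} + \frac{7}{16}\right) + 22\right) = 32 \left(- \frac{37}{208} + 22\right) = 32 \cdot \frac{4539}{208} = \frac{9078}{13} \approx 698.31$)
$\left(B - 2\right) \left(44 + r\right) = \left(\frac{9078}{13} - 2\right) \left(44 - 97\right) = \left(\frac{9078}{13} - 2\right) \left(-53\right) = \frac{9052}{13} \left(-53\right) = - \frac{479756}{13}$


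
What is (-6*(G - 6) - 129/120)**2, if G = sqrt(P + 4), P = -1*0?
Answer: 840889/1600 ≈ 525.56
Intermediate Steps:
P = 0
G = 2 (G = sqrt(0 + 4) = sqrt(4) = 2)
(-6*(G - 6) - 129/120)**2 = (-6*(2 - 6) - 129/120)**2 = (-6*(-4) - 129*1/120)**2 = (24 - 43/40)**2 = (917/40)**2 = 840889/1600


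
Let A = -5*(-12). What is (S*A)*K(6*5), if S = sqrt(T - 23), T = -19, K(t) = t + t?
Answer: 3600*I*sqrt(42) ≈ 23331.0*I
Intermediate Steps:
K(t) = 2*t
A = 60
S = I*sqrt(42) (S = sqrt(-19 - 23) = sqrt(-42) = I*sqrt(42) ≈ 6.4807*I)
(S*A)*K(6*5) = ((I*sqrt(42))*60)*(2*(6*5)) = (60*I*sqrt(42))*(2*30) = (60*I*sqrt(42))*60 = 3600*I*sqrt(42)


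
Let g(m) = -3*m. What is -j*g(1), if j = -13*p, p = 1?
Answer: -39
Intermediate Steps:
j = -13 (j = -13*1 = -13)
-j*g(1) = -(-13)*(-3*1) = -(-13)*(-3) = -1*39 = -39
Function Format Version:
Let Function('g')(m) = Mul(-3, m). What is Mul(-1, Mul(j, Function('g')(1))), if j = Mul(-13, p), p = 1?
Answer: -39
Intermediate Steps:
j = -13 (j = Mul(-13, 1) = -13)
Mul(-1, Mul(j, Function('g')(1))) = Mul(-1, Mul(-13, Mul(-3, 1))) = Mul(-1, Mul(-13, -3)) = Mul(-1, 39) = -39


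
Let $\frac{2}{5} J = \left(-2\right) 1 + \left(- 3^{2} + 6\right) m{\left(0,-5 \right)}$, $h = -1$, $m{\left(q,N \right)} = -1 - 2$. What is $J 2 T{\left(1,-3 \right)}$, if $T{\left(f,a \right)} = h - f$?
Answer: $-70$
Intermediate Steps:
$m{\left(q,N \right)} = -3$ ($m{\left(q,N \right)} = -1 - 2 = -3$)
$T{\left(f,a \right)} = -1 - f$
$J = \frac{35}{2}$ ($J = \frac{5 \left(\left(-2\right) 1 + \left(- 3^{2} + 6\right) \left(-3\right)\right)}{2} = \frac{5 \left(-2 + \left(\left(-1\right) 9 + 6\right) \left(-3\right)\right)}{2} = \frac{5 \left(-2 + \left(-9 + 6\right) \left(-3\right)\right)}{2} = \frac{5 \left(-2 - -9\right)}{2} = \frac{5 \left(-2 + 9\right)}{2} = \frac{5}{2} \cdot 7 = \frac{35}{2} \approx 17.5$)
$J 2 T{\left(1,-3 \right)} = \frac{35}{2} \cdot 2 \left(-1 - 1\right) = 35 \left(-1 - 1\right) = 35 \left(-2\right) = -70$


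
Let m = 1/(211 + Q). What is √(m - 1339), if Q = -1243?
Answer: 7*I*√7275858/516 ≈ 36.592*I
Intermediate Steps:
m = -1/1032 (m = 1/(211 - 1243) = 1/(-1032) = -1/1032 ≈ -0.00096899)
√(m - 1339) = √(-1/1032 - 1339) = √(-1381849/1032) = 7*I*√7275858/516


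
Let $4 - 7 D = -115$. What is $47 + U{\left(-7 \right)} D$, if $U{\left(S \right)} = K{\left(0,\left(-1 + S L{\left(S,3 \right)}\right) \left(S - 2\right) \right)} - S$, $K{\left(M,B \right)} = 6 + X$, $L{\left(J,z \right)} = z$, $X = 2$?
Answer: $302$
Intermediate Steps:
$D = 17$ ($D = \frac{4}{7} - - \frac{115}{7} = \frac{4}{7} + \frac{115}{7} = 17$)
$K{\left(M,B \right)} = 8$ ($K{\left(M,B \right)} = 6 + 2 = 8$)
$U{\left(S \right)} = 8 - S$
$47 + U{\left(-7 \right)} D = 47 + \left(8 - -7\right) 17 = 47 + \left(8 + 7\right) 17 = 47 + 15 \cdot 17 = 47 + 255 = 302$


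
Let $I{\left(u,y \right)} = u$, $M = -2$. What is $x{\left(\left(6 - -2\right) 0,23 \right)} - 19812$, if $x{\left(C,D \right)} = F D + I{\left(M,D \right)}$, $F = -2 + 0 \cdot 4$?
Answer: $-19860$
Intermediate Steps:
$F = -2$ ($F = -2 + 0 = -2$)
$x{\left(C,D \right)} = -2 - 2 D$ ($x{\left(C,D \right)} = - 2 D - 2 = -2 - 2 D$)
$x{\left(\left(6 - -2\right) 0,23 \right)} - 19812 = \left(-2 - 46\right) - 19812 = -48 - 19812 = -19860$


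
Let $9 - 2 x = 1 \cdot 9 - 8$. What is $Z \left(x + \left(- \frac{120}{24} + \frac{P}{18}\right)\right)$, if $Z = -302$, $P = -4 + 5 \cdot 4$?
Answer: $\frac{302}{9} \approx 33.556$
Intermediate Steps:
$P = 16$ ($P = -4 + 20 = 16$)
$x = 4$ ($x = \frac{9}{2} - \frac{1 \cdot 9 - 8}{2} = \frac{9}{2} - \frac{9 - 8}{2} = \frac{9}{2} - \frac{1}{2} = 4$)
$Z \left(x + \left(- \frac{120}{24} + \frac{P}{18}\right)\right) = - 302 \left(4 + \left(- \frac{120}{24} + \frac{16}{18}\right)\right) = - 302 \left(4 + \left(\left(-120\right) \frac{1}{24} + 16 \cdot \frac{1}{18}\right)\right) = - 302 \left(4 + \left(-5 + \frac{8}{9}\right)\right) = - 302 \left(4 - \frac{37}{9}\right) = \left(-302\right) \left(- \frac{1}{9}\right) = \frac{302}{9}$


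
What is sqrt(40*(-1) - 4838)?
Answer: 3*I*sqrt(542) ≈ 69.843*I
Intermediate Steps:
sqrt(40*(-1) - 4838) = sqrt(-40 - 4838) = sqrt(-4878) = 3*I*sqrt(542)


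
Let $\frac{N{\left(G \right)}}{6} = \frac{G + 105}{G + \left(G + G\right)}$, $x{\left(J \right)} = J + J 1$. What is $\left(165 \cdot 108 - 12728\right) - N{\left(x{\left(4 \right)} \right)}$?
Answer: $\frac{20255}{4} \approx 5063.8$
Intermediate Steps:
$x{\left(J \right)} = 2 J$ ($x{\left(J \right)} = J + J = 2 J$)
$N{\left(G \right)} = \frac{2 \left(105 + G\right)}{G}$ ($N{\left(G \right)} = 6 \frac{G + 105}{G + \left(G + G\right)} = 6 \frac{105 + G}{G + 2 G} = 6 \frac{105 + G}{3 G} = \frac{2 \left(105 + G\right)}{G}$)
$\left(165 \cdot 108 - 12728\right) - N{\left(x{\left(4 \right)} \right)} = \left(165 \cdot 108 - 12728\right) - \left(2 + \frac{210}{2 \cdot 4}\right) = \left(17820 - 12728\right) - \left(2 + \frac{210}{8}\right) = 5092 - \left(2 + 210 \cdot \frac{1}{8}\right) = 5092 - \left(2 + \frac{105}{4}\right) = 5092 - \frac{113}{4} = \frac{20255}{4}$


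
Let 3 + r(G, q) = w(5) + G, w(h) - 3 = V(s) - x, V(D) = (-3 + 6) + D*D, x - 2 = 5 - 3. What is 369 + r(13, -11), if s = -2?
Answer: 385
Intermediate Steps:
x = 4 (x = 2 + (5 - 3) = 2 + 2 = 4)
V(D) = 3 + D**2
w(h) = 6 (w(h) = 3 + ((3 + (-2)**2) - 1*4) = 3 + ((3 + 4) - 4) = 3 + (7 - 4) = 3 + 3 = 6)
r(G, q) = 3 + G (r(G, q) = -3 + (6 + G) = 3 + G)
369 + r(13, -11) = 369 + (3 + 13) = 369 + 16 = 385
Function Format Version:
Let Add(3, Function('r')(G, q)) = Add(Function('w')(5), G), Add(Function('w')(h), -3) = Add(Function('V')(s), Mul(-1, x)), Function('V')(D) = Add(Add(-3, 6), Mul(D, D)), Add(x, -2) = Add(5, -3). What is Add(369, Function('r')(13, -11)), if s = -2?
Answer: 385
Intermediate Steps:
x = 4 (x = Add(2, Add(5, -3)) = Add(2, 2) = 4)
Function('V')(D) = Add(3, Pow(D, 2))
Function('w')(h) = 6 (Function('w')(h) = Add(3, Add(Add(3, Pow(-2, 2)), Mul(-1, 4))) = Add(3, Add(Add(3, 4), -4)) = Add(3, Add(7, -4)) = Add(3, 3) = 6)
Function('r')(G, q) = Add(3, G) (Function('r')(G, q) = Add(-3, Add(6, G)) = Add(3, G))
Add(369, Function('r')(13, -11)) = Add(369, Add(3, 13)) = Add(369, 16) = 385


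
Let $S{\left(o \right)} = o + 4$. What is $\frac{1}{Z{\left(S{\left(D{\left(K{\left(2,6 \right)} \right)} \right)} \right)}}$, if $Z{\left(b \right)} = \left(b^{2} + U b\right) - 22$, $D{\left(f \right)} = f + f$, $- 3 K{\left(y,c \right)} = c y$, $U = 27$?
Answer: $- \frac{1}{114} \approx -0.0087719$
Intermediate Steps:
$K{\left(y,c \right)} = - \frac{c y}{3}$
$D{\left(f \right)} = 2 f$
$S{\left(o \right)} = 4 + o$
$Z{\left(b \right)} = -22 + b^{2} + 27 b$ ($Z{\left(b \right)} = \left(b^{2} + 27 b\right) - 22 = -22 + b^{2} + 27 b$)
$\frac{1}{Z{\left(S{\left(D{\left(K{\left(2,6 \right)} \right)} \right)} \right)}} = \frac{1}{-22 + \left(4 + 2 \left(\left(- \frac{1}{3}\right) 6 \cdot 2\right)\right)^{2} + 27 \left(4 + 2 \left(\left(- \frac{1}{3}\right) 6 \cdot 2\right)\right)} = \frac{1}{-22 + \left(4 + 2 \left(-4\right)\right)^{2} + 27 \left(4 + 2 \left(-4\right)\right)} = \frac{1}{-22 + \left(4 - 8\right)^{2} + 27 \left(4 - 8\right)} = \frac{1}{-22 + \left(-4\right)^{2} + 27 \left(-4\right)} = \frac{1}{-22 + 16 - 108} = \frac{1}{-114} = - \frac{1}{114}$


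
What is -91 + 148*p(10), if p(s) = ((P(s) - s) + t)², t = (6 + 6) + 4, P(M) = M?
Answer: 37797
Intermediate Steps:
t = 16 (t = 12 + 4 = 16)
p(s) = 256 (p(s) = ((s - s) + 16)² = (0 + 16)² = 16² = 256)
-91 + 148*p(10) = -91 + 148*256 = -91 + 37888 = 37797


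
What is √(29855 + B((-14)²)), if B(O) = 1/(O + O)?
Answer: √23406322/28 ≈ 172.79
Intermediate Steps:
B(O) = 1/(2*O)
√(29855 + B((-14)²)) = √(29855 + 1/(2*((-14)²))) = √(29855 + (½)/196) = √(29855 + (½)*(1/196)) = √(29855 + 1/392) = √(11703161/392) = √23406322/28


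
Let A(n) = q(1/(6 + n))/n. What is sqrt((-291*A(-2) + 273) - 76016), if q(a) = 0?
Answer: I*sqrt(75743) ≈ 275.21*I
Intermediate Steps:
A(n) = 0 (A(n) = 0/n = 0)
sqrt((-291*A(-2) + 273) - 76016) = sqrt((-291*0 + 273) - 76016) = sqrt((0 + 273) - 76016) = sqrt(273 - 76016) = sqrt(-75743) = I*sqrt(75743)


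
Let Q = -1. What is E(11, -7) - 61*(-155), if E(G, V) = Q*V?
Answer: 9462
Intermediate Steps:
E(G, V) = -V
E(11, -7) - 61*(-155) = -1*(-7) - 61*(-155) = 7 + 9455 = 9462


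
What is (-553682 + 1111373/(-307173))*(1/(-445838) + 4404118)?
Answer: -17576350706142240312263/7207862946 ≈ -2.4385e+12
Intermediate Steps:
(-553682 + 1111373/(-307173))*(1/(-445838) + 4404118) = (-553682 + 1111373*(-1/307173))*(-1/445838 + 4404118) = (-553682 - 1111373/307173)*(1963523160883/445838) = -170077272359/307173*1963523160883/445838 = -17576350706142240312263/7207862946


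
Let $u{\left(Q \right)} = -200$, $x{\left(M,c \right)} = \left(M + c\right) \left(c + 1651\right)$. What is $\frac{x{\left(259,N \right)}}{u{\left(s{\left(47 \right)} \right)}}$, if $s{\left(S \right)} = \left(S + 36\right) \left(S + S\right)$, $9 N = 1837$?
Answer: $- \frac{8698616}{2025} \approx -4295.6$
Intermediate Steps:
$N = \frac{1837}{9}$ ($N = \frac{1}{9} \cdot 1837 = \frac{1837}{9} \approx 204.11$)
$s{\left(S \right)} = 2 S \left(36 + S\right)$ ($s{\left(S \right)} = \left(36 + S\right) 2 S = 2 S \left(36 + S\right)$)
$x{\left(M,c \right)} = \left(1651 + c\right) \left(M + c\right)$ ($x{\left(M,c \right)} = \left(M + c\right) \left(1651 + c\right) = \left(1651 + c\right) \left(M + c\right)$)
$\frac{x{\left(259,N \right)}}{u{\left(s{\left(47 \right)} \right)}} = \frac{\left(\frac{1837}{9}\right)^{2} + 1651 \cdot 259 + 1651 \cdot \frac{1837}{9} + 259 \cdot \frac{1837}{9}}{-200} = \left(\frac{3374569}{81} + 427609 + \frac{3032887}{9} + \frac{475783}{9}\right) \left(- \frac{1}{200}\right) = \frac{69588928}{81} \left(- \frac{1}{200}\right) = - \frac{8698616}{2025}$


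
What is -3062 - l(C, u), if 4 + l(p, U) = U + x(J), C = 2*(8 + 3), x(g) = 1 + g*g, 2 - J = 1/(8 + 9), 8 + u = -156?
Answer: -837744/289 ≈ -2898.8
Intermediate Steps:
u = -164 (u = -8 - 156 = -164)
J = 33/17 (J = 2 - 1/(8 + 9) = 2 - 1/17 = 33/17 ≈ 1.9412)
x(g) = 1 + g**2
C = 22 (C = 2*11 = 22)
l(p, U) = 222/289 + U (l(p, U) = -4 + (U + (1 + (33/17)**2)) = -4 + (U + (1 + 1089/289)) = -4 + (U + 1378/289) = -4 + (1378/289 + U) = 222/289 + U)
-3062 - l(C, u) = -3062 - (222/289 - 164) = -3062 - 1*(-47174/289) = -3062 + 47174/289 = -837744/289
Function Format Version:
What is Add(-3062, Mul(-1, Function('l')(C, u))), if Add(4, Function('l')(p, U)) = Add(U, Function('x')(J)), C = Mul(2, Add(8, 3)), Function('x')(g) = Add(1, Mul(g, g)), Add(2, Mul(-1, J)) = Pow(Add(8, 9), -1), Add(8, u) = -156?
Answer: Rational(-837744, 289) ≈ -2898.8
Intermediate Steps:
u = -164 (u = Add(-8, -156) = -164)
J = Rational(33, 17) (J = Add(2, Mul(-1, Pow(Add(8, 9), -1))) = Add(2, Mul(-1, Pow(17, -1))) = Add(2, Mul(-1, Rational(1, 17))) = Add(2, Rational(-1, 17)) = Rational(33, 17) ≈ 1.9412)
Function('x')(g) = Add(1, Pow(g, 2))
C = 22 (C = Mul(2, 11) = 22)
Function('l')(p, U) = Add(Rational(222, 289), U) (Function('l')(p, U) = Add(-4, Add(U, Add(1, Pow(Rational(33, 17), 2)))) = Add(-4, Add(U, Add(1, Rational(1089, 289)))) = Add(-4, Add(U, Rational(1378, 289))) = Add(-4, Add(Rational(1378, 289), U)) = Add(Rational(222, 289), U))
Add(-3062, Mul(-1, Function('l')(C, u))) = Add(-3062, Mul(-1, Add(Rational(222, 289), -164))) = Add(-3062, Mul(-1, Rational(-47174, 289))) = Add(-3062, Rational(47174, 289)) = Rational(-837744, 289)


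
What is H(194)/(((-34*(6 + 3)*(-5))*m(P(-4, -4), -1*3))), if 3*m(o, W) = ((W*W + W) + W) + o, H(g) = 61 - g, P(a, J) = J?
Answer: 133/510 ≈ 0.26078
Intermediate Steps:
m(o, W) = o/3 + W²/3 + 2*W/3 (m(o, W) = (((W*W + W) + W) + o)/3 = (((W² + W) + W) + o)/3 = (((W + W²) + W) + o)/3 = ((W² + 2*W) + o)/3 = (o + W² + 2*W)/3 = o/3 + W²/3 + 2*W/3)
H(194)/(((-34*(6 + 3)*(-5))*m(P(-4, -4), -1*3))) = (61 - 1*194)/(((-34*(6 + 3)*(-5))*((⅓)*(-4) + (-1*3)²/3 + 2*(-1*3)/3))) = (61 - 194)/(((-306*(-5))*(-4/3 + (⅓)*(-3)² + (⅔)*(-3)))) = -133*1/(1530*(-4/3 + (⅓)*9 - 2)) = -133*1/(1530*(-4/3 + 3 - 2)) = -133/(1530*(-⅓)) = -133/(-510) = -133*(-1/510) = 133/510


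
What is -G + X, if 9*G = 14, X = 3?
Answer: 13/9 ≈ 1.4444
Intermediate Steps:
G = 14/9 (G = (⅑)*14 = 14/9 ≈ 1.5556)
-G + X = -1*14/9 + 3 = -14/9 + 3 = 13/9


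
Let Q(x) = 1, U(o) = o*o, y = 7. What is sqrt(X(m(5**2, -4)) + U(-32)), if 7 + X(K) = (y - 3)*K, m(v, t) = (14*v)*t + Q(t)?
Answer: I*sqrt(4579) ≈ 67.668*I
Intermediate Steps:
U(o) = o**2
m(v, t) = 1 + 14*t*v (m(v, t) = (14*v)*t + 1 = 14*t*v + 1 = 1 + 14*t*v)
X(K) = -7 + 4*K (X(K) = -7 + (7 - 3)*K = -7 + 4*K)
sqrt(X(m(5**2, -4)) + U(-32)) = sqrt((-7 + 4*(1 + 14*(-4)*5**2)) + (-32)**2) = sqrt((-7 + 4*(1 + 14*(-4)*25)) + 1024) = sqrt((-7 + 4*(1 - 1400)) + 1024) = sqrt((-7 + 4*(-1399)) + 1024) = sqrt((-7 - 5596) + 1024) = sqrt(-5603 + 1024) = sqrt(-4579) = I*sqrt(4579)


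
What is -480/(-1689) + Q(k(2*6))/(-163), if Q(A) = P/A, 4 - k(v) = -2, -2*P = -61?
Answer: 278617/1101228 ≈ 0.25301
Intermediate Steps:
P = 61/2 (P = -1/2*(-61) = 61/2 ≈ 30.500)
k(v) = 6 (k(v) = 4 - 1*(-2) = 4 + 2 = 6)
Q(A) = 61/(2*A)
-480/(-1689) + Q(k(2*6))/(-163) = -480/(-1689) + ((61/2)/6)/(-163) = -480*(-1/1689) + ((61/2)*(1/6))*(-1/163) = 160/563 + (61/12)*(-1/163) = 160/563 - 61/1956 = 278617/1101228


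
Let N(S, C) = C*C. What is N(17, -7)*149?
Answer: 7301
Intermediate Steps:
N(S, C) = C²
N(17, -7)*149 = (-7)²*149 = 49*149 = 7301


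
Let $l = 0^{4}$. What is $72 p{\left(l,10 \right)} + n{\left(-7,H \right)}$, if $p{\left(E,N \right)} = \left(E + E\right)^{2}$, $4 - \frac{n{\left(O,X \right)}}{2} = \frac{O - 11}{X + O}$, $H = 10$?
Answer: $20$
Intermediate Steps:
$n{\left(O,X \right)} = 8 - \frac{2 \left(-11 + O\right)}{O + X}$ ($n{\left(O,X \right)} = 8 - 2 \frac{O - 11}{X + O} = 8 - 2 \frac{-11 + O}{O + X} = 8 - \frac{2 \left(-11 + O\right)}{O + X}$)
$l = 0$
$p{\left(E,N \right)} = 4 E^{2}$ ($p{\left(E,N \right)} = \left(2 E\right)^{2} = 4 E^{2}$)
$72 p{\left(l,10 \right)} + n{\left(-7,H \right)} = 72 \cdot 4 \cdot 0^{2} + \frac{2 \left(11 + 3 \left(-7\right) + 4 \cdot 10\right)}{-7 + 10} = 72 \cdot 4 \cdot 0 + \frac{2 \left(11 - 21 + 40\right)}{3} = 72 \cdot 0 + 2 \cdot \frac{1}{3} \cdot 30 = 0 + 20 = 20$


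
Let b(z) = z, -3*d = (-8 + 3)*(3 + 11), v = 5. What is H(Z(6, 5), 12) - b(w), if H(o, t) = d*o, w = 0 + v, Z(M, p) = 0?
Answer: -5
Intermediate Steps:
w = 5 (w = 0 + 5 = 5)
d = 70/3 (d = -(-8 + 3)*(3 + 11)/3 = -(-5)*14/3 = -1/3*(-70) = 70/3 ≈ 23.333)
H(o, t) = 70*o/3
H(Z(6, 5), 12) - b(w) = (70/3)*0 - 1*5 = 0 - 5 = -5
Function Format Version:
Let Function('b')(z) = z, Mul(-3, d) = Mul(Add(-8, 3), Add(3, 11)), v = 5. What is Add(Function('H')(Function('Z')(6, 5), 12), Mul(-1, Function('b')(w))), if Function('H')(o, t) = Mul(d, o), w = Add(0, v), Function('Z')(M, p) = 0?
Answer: -5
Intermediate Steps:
w = 5 (w = Add(0, 5) = 5)
d = Rational(70, 3) (d = Mul(Rational(-1, 3), Mul(Add(-8, 3), Add(3, 11))) = Mul(Rational(-1, 3), Mul(-5, 14)) = Mul(Rational(-1, 3), -70) = Rational(70, 3) ≈ 23.333)
Function('H')(o, t) = Mul(Rational(70, 3), o)
Add(Function('H')(Function('Z')(6, 5), 12), Mul(-1, Function('b')(w))) = Add(Mul(Rational(70, 3), 0), Mul(-1, 5)) = Add(0, -5) = -5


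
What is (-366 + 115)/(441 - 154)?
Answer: -251/287 ≈ -0.87456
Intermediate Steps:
(-366 + 115)/(441 - 154) = -251/287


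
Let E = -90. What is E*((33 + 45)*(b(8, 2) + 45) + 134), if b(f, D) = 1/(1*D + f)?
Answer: -328662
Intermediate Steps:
b(f, D) = 1/(D + f)
E*((33 + 45)*(b(8, 2) + 45) + 134) = -90*((33 + 45)*(1/(2 + 8) + 45) + 134) = -90*(78*(1/10 + 45) + 134) = -90*(78*(⅒ + 45) + 134) = -90*(78*(451/10) + 134) = -90*(17589/5 + 134) = -90*18259/5 = -328662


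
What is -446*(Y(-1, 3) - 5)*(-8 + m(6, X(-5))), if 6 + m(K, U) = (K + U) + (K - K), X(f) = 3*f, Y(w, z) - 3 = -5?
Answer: -71806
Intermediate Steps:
Y(w, z) = -2 (Y(w, z) = 3 - 5 = -2)
m(K, U) = -6 + K + U (m(K, U) = -6 + ((K + U) + (K - K)) = -6 + ((K + U) + 0) = -6 + (K + U) = -6 + K + U)
-446*(Y(-1, 3) - 5)*(-8 + m(6, X(-5))) = -446*(-2 - 5)*(-8 + (-6 + 6 + 3*(-5))) = -(-3122)*(-8 + (-6 + 6 - 15)) = -(-3122)*(-8 - 15) = -(-3122)*(-23) = -446*161 = -71806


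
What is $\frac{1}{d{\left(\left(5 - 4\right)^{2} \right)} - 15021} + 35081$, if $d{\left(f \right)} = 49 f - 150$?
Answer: $\frac{530494881}{15122} \approx 35081.0$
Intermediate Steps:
$d{\left(f \right)} = -150 + 49 f$
$\frac{1}{d{\left(\left(5 - 4\right)^{2} \right)} - 15021} + 35081 = \frac{1}{\left(-150 + 49 \left(5 - 4\right)^{2}\right) - 15021} + 35081 = \frac{1}{\left(-150 + 49 \cdot 1^{2}\right) - 15021} + 35081 = \frac{1}{\left(-150 + 49 \cdot 1\right) - 15021} + 35081 = \frac{1}{\left(-150 + 49\right) - 15021} + 35081 = \frac{1}{-101 - 15021} + 35081 = \frac{1}{-15122} + 35081 = - \frac{1}{15122} + 35081 = \frac{530494881}{15122}$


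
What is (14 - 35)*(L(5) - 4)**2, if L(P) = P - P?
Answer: -336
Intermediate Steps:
L(P) = 0
(14 - 35)*(L(5) - 4)**2 = (14 - 35)*(0 - 4)**2 = -21*(-4)**2 = -21*16 = -336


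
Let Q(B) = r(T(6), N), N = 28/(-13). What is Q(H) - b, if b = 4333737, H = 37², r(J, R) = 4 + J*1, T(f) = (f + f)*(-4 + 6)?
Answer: -4333709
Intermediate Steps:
N = -28/13 (N = 28*(-1/13) = -28/13 ≈ -2.1538)
T(f) = 4*f (T(f) = (2*f)*2 = 4*f)
r(J, R) = 4 + J
H = 1369
Q(B) = 28 (Q(B) = 4 + 4*6 = 4 + 24 = 28)
Q(H) - b = 28 - 1*4333737 = 28 - 4333737 = -4333709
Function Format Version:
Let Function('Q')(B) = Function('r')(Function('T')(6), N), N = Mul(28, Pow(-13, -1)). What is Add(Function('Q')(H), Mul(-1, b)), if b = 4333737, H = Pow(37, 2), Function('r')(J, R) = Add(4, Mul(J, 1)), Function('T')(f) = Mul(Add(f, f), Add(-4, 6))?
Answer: -4333709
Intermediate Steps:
N = Rational(-28, 13) (N = Mul(28, Rational(-1, 13)) = Rational(-28, 13) ≈ -2.1538)
Function('T')(f) = Mul(4, f) (Function('T')(f) = Mul(Mul(2, f), 2) = Mul(4, f))
Function('r')(J, R) = Add(4, J)
H = 1369
Function('Q')(B) = 28 (Function('Q')(B) = Add(4, Mul(4, 6)) = Add(4, 24) = 28)
Add(Function('Q')(H), Mul(-1, b)) = Add(28, Mul(-1, 4333737)) = Add(28, -4333737) = -4333709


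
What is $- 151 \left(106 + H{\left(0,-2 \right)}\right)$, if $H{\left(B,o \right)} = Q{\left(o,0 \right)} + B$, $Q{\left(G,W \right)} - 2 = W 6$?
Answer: $-16308$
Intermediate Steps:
$Q{\left(G,W \right)} = 2 + 6 W$ ($Q{\left(G,W \right)} = 2 + W 6 = 2 + 6 W$)
$H{\left(B,o \right)} = 2 + B$ ($H{\left(B,o \right)} = \left(2 + 6 \cdot 0\right) + B = \left(2 + 0\right) + B = 2 + B$)
$- 151 \left(106 + H{\left(0,-2 \right)}\right) = - 151 \left(106 + \left(2 + 0\right)\right) = - 151 \left(106 + 2\right) = \left(-151\right) 108 = -16308$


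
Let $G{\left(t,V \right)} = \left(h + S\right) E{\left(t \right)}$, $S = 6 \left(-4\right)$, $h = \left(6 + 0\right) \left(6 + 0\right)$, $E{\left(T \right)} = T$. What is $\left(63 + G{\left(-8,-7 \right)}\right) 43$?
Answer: $-1419$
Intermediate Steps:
$h = 36$ ($h = 6 \cdot 6 = 36$)
$S = -24$
$G{\left(t,V \right)} = 12 t$ ($G{\left(t,V \right)} = \left(36 - 24\right) t = 12 t$)
$\left(63 + G{\left(-8,-7 \right)}\right) 43 = \left(63 + 12 \left(-8\right)\right) 43 = \left(63 - 96\right) 43 = \left(-33\right) 43 = -1419$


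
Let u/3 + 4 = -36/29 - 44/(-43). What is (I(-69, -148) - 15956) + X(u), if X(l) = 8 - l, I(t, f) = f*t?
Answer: -7137012/1247 ≈ -5723.3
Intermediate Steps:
u = -15780/1247 (u = -12 + 3*(-36/29 - 44/(-43)) = -12 + 3*(-36*1/29 - 44*(-1/43)) = -12 + 3*(-36/29 + 44/43) = -12 + 3*(-272/1247) = -12 - 816/1247 = -15780/1247 ≈ -12.654)
(I(-69, -148) - 15956) + X(u) = (-148*(-69) - 15956) + (8 - 1*(-15780/1247)) = (10212 - 15956) + (8 + 15780/1247) = -5744 + 25756/1247 = -7137012/1247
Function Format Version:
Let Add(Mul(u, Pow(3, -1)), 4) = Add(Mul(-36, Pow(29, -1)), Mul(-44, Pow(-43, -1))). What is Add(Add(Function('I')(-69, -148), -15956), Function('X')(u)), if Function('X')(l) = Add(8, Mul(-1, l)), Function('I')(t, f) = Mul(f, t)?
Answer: Rational(-7137012, 1247) ≈ -5723.3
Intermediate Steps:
u = Rational(-15780, 1247) (u = Add(-12, Mul(3, Add(Mul(-36, Pow(29, -1)), Mul(-44, Pow(-43, -1))))) = Add(-12, Mul(3, Add(Mul(-36, Rational(1, 29)), Mul(-44, Rational(-1, 43))))) = Add(-12, Mul(3, Add(Rational(-36, 29), Rational(44, 43)))) = Add(-12, Mul(3, Rational(-272, 1247))) = Add(-12, Rational(-816, 1247)) = Rational(-15780, 1247) ≈ -12.654)
Add(Add(Function('I')(-69, -148), -15956), Function('X')(u)) = Add(Add(Mul(-148, -69), -15956), Add(8, Mul(-1, Rational(-15780, 1247)))) = Add(Add(10212, -15956), Add(8, Rational(15780, 1247))) = Add(-5744, Rational(25756, 1247)) = Rational(-7137012, 1247)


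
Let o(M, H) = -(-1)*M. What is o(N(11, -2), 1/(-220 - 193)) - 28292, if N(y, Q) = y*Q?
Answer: -28314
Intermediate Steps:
N(y, Q) = Q*y
o(M, H) = M
o(N(11, -2), 1/(-220 - 193)) - 28292 = -2*11 - 28292 = -22 - 28292 = -28314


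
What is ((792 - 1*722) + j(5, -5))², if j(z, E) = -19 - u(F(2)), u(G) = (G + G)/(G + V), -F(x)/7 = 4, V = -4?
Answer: 38809/16 ≈ 2425.6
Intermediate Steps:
F(x) = -28 (F(x) = -7*4 = -28)
u(G) = 2*G/(-4 + G) (u(G) = (G + G)/(G - 4) = (2*G)/(-4 + G) = 2*G/(-4 + G))
j(z, E) = -83/4 (j(z, E) = -19 - 2*(-28)/(-4 - 28) = -19 - 2*(-28)/(-32) = -19 - 2*(-28)*(-1)/32 = -19 - 1*7/4 = -19 - 7/4 = -83/4)
((792 - 1*722) + j(5, -5))² = ((792 - 1*722) - 83/4)² = ((792 - 722) - 83/4)² = (70 - 83/4)² = (197/4)² = 38809/16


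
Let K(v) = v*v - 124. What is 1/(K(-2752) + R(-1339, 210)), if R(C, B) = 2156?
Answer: 1/7575536 ≈ 1.3200e-7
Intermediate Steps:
K(v) = -124 + v² (K(v) = v² - 124 = -124 + v²)
1/(K(-2752) + R(-1339, 210)) = 1/((-124 + (-2752)²) + 2156) = 1/((-124 + 7573504) + 2156) = 1/(7573380 + 2156) = 1/7575536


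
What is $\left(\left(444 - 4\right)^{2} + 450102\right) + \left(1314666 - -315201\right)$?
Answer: $2273569$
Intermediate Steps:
$\left(\left(444 - 4\right)^{2} + 450102\right) + \left(1314666 - -315201\right) = \left(440^{2} + 450102\right) + \left(1314666 + 315201\right) = \left(193600 + 450102\right) + 1629867 = 643702 + 1629867 = 2273569$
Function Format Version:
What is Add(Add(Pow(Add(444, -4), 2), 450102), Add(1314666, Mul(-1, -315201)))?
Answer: 2273569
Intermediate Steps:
Add(Add(Pow(Add(444, -4), 2), 450102), Add(1314666, Mul(-1, -315201))) = Add(Add(Pow(440, 2), 450102), Add(1314666, 315201)) = Add(Add(193600, 450102), 1629867) = Add(643702, 1629867) = 2273569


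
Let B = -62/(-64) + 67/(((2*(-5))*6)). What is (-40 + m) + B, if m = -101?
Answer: -67751/480 ≈ -141.15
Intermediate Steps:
B = -71/480 (B = -62*(-1/64) + 67/((-10*6)) = 31/32 + 67/(-60) = 31/32 + 67*(-1/60) = 31/32 - 67/60 = -71/480 ≈ -0.14792)
(-40 + m) + B = (-40 - 101) - 71/480 = -141 - 71/480 = -67751/480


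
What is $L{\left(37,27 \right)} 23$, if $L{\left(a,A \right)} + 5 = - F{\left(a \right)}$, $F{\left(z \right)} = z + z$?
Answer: $-1817$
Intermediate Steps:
$F{\left(z \right)} = 2 z$
$L{\left(a,A \right)} = -5 - 2 a$
$L{\left(37,27 \right)} 23 = \left(-5 - 74\right) 23 = \left(-79\right) 23 = -1817$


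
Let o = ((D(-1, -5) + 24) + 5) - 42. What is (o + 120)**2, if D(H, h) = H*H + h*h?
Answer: 17689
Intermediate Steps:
D(H, h) = H**2 + h**2
o = 13 (o = ((((-1)**2 + (-5)**2) + 24) + 5) - 42 = (((1 + 25) + 24) + 5) - 42 = ((26 + 24) + 5) - 42 = (50 + 5) - 42 = 55 - 42 = 13)
(o + 120)**2 = (13 + 120)**2 = 133**2 = 17689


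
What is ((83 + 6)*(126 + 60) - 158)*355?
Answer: 5820580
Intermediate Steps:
((83 + 6)*(126 + 60) - 158)*355 = (89*186 - 158)*355 = (16554 - 158)*355 = 16396*355 = 5820580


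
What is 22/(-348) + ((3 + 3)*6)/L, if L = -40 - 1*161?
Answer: -2825/11658 ≈ -0.24232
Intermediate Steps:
L = -201 (L = -40 - 161 = -201)
22/(-348) + ((3 + 3)*6)/L = 22/(-348) + ((3 + 3)*6)/(-201) = 22*(-1/348) + (6*6)*(-1/201) = -11/174 + 36*(-1/201) = -11/174 - 12/67 = -2825/11658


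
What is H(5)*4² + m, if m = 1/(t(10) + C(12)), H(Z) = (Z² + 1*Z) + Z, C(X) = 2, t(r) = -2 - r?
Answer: 5599/10 ≈ 559.90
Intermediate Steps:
H(Z) = Z² + 2*Z (H(Z) = (Z² + Z) + Z = (Z + Z²) + Z = Z² + 2*Z)
m = -⅒ (m = 1/((-2 - 1*10) + 2) = 1/((-2 - 10) + 2) = 1/(-12 + 2) = 1/(-10) = -⅒ ≈ -0.10000)
H(5)*4² + m = (5*(2 + 5))*4² - ⅒ = (5*7)*16 - ⅒ = 35*16 - ⅒ = 560 - ⅒ = 5599/10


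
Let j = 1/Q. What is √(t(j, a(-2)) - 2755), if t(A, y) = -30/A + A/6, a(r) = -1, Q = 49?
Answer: I*√7452894/42 ≈ 65.0*I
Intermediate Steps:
j = 1/49 ≈ 0.020408
t(A, y) = -30/A + A/6 (t(A, y) = -30/A + A*(⅙) = -30/A + A/6)
√(t(j, a(-2)) - 2755) = √((-30/1/49 + (⅙)*(1/49)) - 2755) = √((-30*49 + 1/294) - 2755) = √((-1470 + 1/294) - 2755) = √(-432179/294 - 2755) = √(-1242149/294) = I*√7452894/42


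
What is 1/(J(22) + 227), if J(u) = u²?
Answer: 1/711 ≈ 0.0014065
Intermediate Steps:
1/(J(22) + 227) = 1/(22² + 227) = 1/(484 + 227) = 1/711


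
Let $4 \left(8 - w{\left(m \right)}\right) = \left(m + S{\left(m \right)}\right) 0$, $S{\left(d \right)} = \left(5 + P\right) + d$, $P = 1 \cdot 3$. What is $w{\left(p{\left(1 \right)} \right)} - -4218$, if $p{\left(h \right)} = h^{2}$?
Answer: $4226$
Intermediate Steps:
$P = 3$
$S{\left(d \right)} = 8 + d$ ($S{\left(d \right)} = \left(5 + 3\right) + d = 8 + d$)
$w{\left(m \right)} = 8$ ($w{\left(m \right)} = 8 - \frac{\left(m + \left(8 + m\right)\right) 0}{4} = 8 - \frac{\left(8 + 2 m\right) 0}{4} = 8 - 0 = 8 + 0 = 8$)
$w{\left(p{\left(1 \right)} \right)} - -4218 = 8 - -4218 = 8 + 4218 = 4226$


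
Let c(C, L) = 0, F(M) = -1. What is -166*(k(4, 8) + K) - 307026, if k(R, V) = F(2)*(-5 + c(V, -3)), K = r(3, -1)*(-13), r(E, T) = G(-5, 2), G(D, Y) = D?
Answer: -318646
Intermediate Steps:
r(E, T) = -5
K = 65 (K = -5*(-13) = 65)
k(R, V) = 5 (k(R, V) = -(-5 + 0) = -1*(-5) = 5)
-166*(k(4, 8) + K) - 307026 = -166*(5 + 65) - 307026 = -166*70 - 307026 = -11620 - 307026 = -318646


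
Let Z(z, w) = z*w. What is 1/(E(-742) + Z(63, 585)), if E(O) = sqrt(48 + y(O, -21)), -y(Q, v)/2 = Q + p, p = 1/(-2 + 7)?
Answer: 26325/970206781 - sqrt(38290)/6791447467 ≈ 2.7105e-5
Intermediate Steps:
p = 1/5 ≈ 0.20000
Z(z, w) = w*z
y(Q, v) = -2/5 - 2*Q (y(Q, v) = -2*(Q + 1/5) = -2*(1/5 + Q) = -2/5 - 2*Q)
E(O) = sqrt(238/5 - 2*O) (E(O) = sqrt(48 + (-2/5 - 2*O)) = sqrt(238/5 - 2*O))
1/(E(-742) + Z(63, 585)) = 1/(sqrt(1190 - 50*(-742))/5 + 585*63) = 1/(sqrt(1190 + 37100)/5 + 36855) = 1/(sqrt(38290)/5 + 36855) = 1/(36855 + sqrt(38290)/5)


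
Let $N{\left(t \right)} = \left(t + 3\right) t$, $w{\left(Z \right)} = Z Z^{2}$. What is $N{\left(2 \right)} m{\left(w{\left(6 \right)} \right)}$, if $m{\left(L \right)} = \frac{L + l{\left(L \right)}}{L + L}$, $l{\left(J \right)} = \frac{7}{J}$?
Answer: $\frac{233315}{46656} \approx 5.0007$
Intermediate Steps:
$w{\left(Z \right)} = Z^{3}$
$m{\left(L \right)} = \frac{L + \frac{7}{L}}{2 L}$ ($m{\left(L \right)} = \frac{L + \frac{7}{L}}{L + L} = \frac{L + \frac{7}{L}}{2 L}$)
$N{\left(t \right)} = t \left(3 + t\right)$ ($N{\left(t \right)} = \left(3 + t\right) t = t \left(3 + t\right)$)
$N{\left(2 \right)} m{\left(w{\left(6 \right)} \right)} = 2 \left(3 + 2\right) \frac{7 + \left(6^{3}\right)^{2}}{2 \cdot 46656} = 2 \cdot 5 \frac{7 + 216^{2}}{2 \cdot 46656} = 10 \cdot \frac{1}{2} \cdot \frac{1}{46656} \left(7 + 46656\right) = 10 \cdot \frac{1}{2} \cdot \frac{1}{46656} \cdot 46663 = 10 \cdot \frac{46663}{93312} = \frac{233315}{46656}$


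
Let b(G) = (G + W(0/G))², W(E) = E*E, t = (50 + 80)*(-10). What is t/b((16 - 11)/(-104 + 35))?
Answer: -247572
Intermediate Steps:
t = -1300 (t = 130*(-10) = -1300)
W(E) = E²
b(G) = G² (b(G) = (G + (0/G)²)² = (G + 0²)² = (G + 0)² = G²)
t/b((16 - 11)/(-104 + 35)) = -1300*(-104 + 35)²/(16 - 11)² = -1300/((5/(-69))²) = -1300/((5*(-1/69))²) = -1300/((-5/69)²) = -1300/25/4761 = -1300*4761/25 = -247572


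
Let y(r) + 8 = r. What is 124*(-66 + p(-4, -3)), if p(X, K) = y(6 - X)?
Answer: -7936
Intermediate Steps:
y(r) = -8 + r
p(X, K) = -2 - X (p(X, K) = -8 + (6 - X) = -2 - X)
124*(-66 + p(-4, -3)) = 124*(-66 + (-2 - 1*(-4))) = 124*(-66 + (-2 + 4)) = 124*(-66 + 2) = 124*(-64) = -7936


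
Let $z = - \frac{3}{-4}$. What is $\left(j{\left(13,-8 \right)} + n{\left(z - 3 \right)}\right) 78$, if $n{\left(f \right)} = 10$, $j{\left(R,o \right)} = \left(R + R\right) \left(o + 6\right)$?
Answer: $-3276$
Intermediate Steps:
$j{\left(R,o \right)} = 2 R \left(6 + o\right)$
$z = \frac{3}{4}$ ($z = \left(-3\right) \left(- \frac{1}{4}\right) = \frac{3}{4} \approx 0.75$)
$\left(j{\left(13,-8 \right)} + n{\left(z - 3 \right)}\right) 78 = \left(2 \cdot 13 \left(6 - 8\right) + 10\right) 78 = \left(2 \cdot 13 \left(-2\right) + 10\right) 78 = \left(-52 + 10\right) 78 = \left(-42\right) 78 = -3276$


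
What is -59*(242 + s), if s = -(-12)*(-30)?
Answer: 6962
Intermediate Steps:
s = -360 (s = -1*360 = -360)
-59*(242 + s) = -59*(242 - 360) = -59*(-118) = 6962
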